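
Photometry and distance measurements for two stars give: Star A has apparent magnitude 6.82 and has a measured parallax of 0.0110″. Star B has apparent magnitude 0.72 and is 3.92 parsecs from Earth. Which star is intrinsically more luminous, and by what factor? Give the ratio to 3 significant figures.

Star A is more luminous, by a factor of 1.95.

Star A: d = 1/p = 1/0.0110″ = 90.91 pc
Star A: M = m − 5 log₁₀ d + 5 = 6.82 − 5·1.9586 + 5 = 2.027
Star B: M = m − 5 log₁₀ d + 5 = 0.72 − 5·0.5933 + 5 = 2.754
ΔM = M_A − M_B = 2.027 − (2.754) = -0.727; smaller M is more luminous → Star A.
L ratio = 10^(0.4 |ΔM|) = 10^0.291 = 1.953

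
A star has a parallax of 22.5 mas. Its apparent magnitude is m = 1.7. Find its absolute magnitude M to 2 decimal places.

p = 22.5 mas = 0.0225″ → d = 1/p = 44.44 pc
5 log₁₀(d/10 pc) = 5 log₁₀(44.44) − 5 = 3.239
M = m − 5 log₁₀(d/10) = 1.7 − 3.239 = -1.539

M ≈ -1.54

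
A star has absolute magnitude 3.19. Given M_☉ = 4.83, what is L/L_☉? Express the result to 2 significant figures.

M − M_☉ = 3.19 − 4.83 = -1.640
L/L_☉ = 10^(−0.4 (M − M_☉)) = 10^0.656 = 4.529

L/L_☉ ≈ 4.5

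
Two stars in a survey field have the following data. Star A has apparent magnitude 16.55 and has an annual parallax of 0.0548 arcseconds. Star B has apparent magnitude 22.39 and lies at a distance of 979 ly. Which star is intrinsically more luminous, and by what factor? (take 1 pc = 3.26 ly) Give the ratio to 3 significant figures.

Star A: d = 1/p = 1/0.0548″ = 18.25 pc
Star A: M = m − 5 log₁₀ d + 5 = 16.55 − 5·1.2612 + 5 = 15.244
Star B: d = 979 ly / 3.26 = 300.3 pc
Star B: M = m − 5 log₁₀ d + 5 = 22.39 − 5·2.4776 + 5 = 15.002
ΔM = M_A − M_B = 15.244 − (15.002) = 0.242; smaller M is more luminous → Star B.
L ratio = 10^(0.4 |ΔM|) = 10^0.097 = 1.249

Star B is more luminous, by a factor of 1.25.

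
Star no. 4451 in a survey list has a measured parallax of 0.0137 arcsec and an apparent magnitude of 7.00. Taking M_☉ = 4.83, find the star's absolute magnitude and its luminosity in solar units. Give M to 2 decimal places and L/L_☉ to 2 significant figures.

M ≈ 2.68; L/L_☉ ≈ 7.2

d = 1/p = 1/0.0137″ = 72.99 pc
M = m − 5 log₁₀ d + 5 = 7.00 − 5·1.8633 + 5 = 2.684
M − M_☉ = 2.684 − 4.83 = -2.146
L/L_☉ = 10^(−0.4 × -2.146) = 7.220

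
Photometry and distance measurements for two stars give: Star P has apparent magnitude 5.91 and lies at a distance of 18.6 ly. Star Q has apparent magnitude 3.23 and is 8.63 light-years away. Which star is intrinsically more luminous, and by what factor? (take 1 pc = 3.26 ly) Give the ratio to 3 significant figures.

Star Q is more luminous, by a factor of 2.54.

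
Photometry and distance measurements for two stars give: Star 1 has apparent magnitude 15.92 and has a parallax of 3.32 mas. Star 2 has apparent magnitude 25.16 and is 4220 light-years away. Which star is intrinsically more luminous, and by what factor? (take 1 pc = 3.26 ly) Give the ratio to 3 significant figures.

Star 1 is more luminous, by a factor of 269.

Star 1: p = 3.32 mas = 3.32×10^-3″ → d = 1/p = 301.2 pc
Star 1: M = m − 5 log₁₀ d + 5 = 15.92 − 5·2.4789 + 5 = 8.526
Star 2: d = 4220 ly / 3.26 = 1294 pc
Star 2: M = m − 5 log₁₀ d + 5 = 25.16 − 5·3.1121 + 5 = 14.600
ΔM = M_1 − M_2 = 8.526 − (14.600) = -6.074; smaller M is more luminous → Star 1.
L ratio = 10^(0.4 |ΔM|) = 10^2.430 = 268.9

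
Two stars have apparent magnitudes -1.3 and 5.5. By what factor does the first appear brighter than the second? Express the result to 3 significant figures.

Magnitude difference = -6.8
Flux ratio = 10^(−0.4 Δm) = 10^(−0.4 × -6.8) = 10^2.720 = 524.8

525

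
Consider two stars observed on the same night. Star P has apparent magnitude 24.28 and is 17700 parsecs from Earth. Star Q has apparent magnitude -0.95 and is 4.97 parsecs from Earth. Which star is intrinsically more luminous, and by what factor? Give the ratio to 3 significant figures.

Star P: M = m − 5 log₁₀ d + 5 = 24.28 − 5·4.2480 + 5 = 8.040
Star Q: M = m − 5 log₁₀ d + 5 = -0.95 − 5·0.6964 + 5 = 0.568
ΔM = M_P − M_Q = 8.040 − (0.568) = 7.472; smaller M is more luminous → Star Q.
L ratio = 10^(0.4 |ΔM|) = 10^2.989 = 974.5

Star Q is more luminous, by a factor of 974.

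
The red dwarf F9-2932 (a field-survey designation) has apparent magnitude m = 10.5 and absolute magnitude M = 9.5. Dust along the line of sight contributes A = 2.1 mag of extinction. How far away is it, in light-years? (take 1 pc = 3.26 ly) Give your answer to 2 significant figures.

m − M = 5 log₁₀(d/10 pc) + A  ⇒  10.5 − (9.5) − 2.1 = 5 log₁₀(d/10)
-1.100 = 5 log₁₀(d/10)
log₁₀ d = (m − M − A)/5 + 1 = 0.7800
d = 10^0.7800 = 6.026 pc
= 19.64 ly

d ≈ 20 ly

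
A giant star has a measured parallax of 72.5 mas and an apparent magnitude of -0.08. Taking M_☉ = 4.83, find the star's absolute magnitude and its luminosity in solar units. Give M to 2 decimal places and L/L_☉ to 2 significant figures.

M ≈ -0.78; L/L_☉ ≈ 180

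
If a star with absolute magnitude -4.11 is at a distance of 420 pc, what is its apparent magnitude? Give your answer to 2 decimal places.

m ≈ 4.01

m = M + 5 log₁₀ d − 5 = -4.11 + 5·2.6232 − 5 = 4.006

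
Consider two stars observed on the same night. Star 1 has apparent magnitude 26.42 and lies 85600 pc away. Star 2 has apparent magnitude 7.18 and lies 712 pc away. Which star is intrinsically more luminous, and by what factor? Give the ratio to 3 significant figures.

Star 2 is more luminous, by a factor of 3440.

Star 1: M = m − 5 log₁₀ d + 5 = 26.42 − 5·4.9325 + 5 = 6.758
Star 2: M = m − 5 log₁₀ d + 5 = 7.18 − 5·2.8525 + 5 = -2.082
ΔM = M_1 − M_2 = 6.758 − (-2.082) = 8.840; smaller M is more luminous → Star 2.
L ratio = 10^(0.4 |ΔM|) = 10^3.536 = 3436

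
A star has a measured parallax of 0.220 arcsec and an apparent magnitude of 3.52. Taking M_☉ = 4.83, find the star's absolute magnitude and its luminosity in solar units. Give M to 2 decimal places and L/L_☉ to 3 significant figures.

M ≈ 5.23; L/L_☉ ≈ 0.690

d = 1/p = 1/0.220″ = 4.545 pc
M = m − 5 log₁₀ d + 5 = 3.52 − 5·0.6576 + 5 = 5.232
M − M_☉ = 5.232 − 4.83 = 0.402
L/L_☉ = 10^(−0.4 × 0.402) = 0.6905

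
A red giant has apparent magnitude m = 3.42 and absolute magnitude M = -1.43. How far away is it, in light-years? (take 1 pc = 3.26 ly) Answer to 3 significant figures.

μ = m − M = 4.850
m − M = 5 log₁₀ d − 5
log₁₀ d = (m − M)/5 + 1 = 1.9700
d = 10^1.9700 = 93.33 pc
= 304.2 ly

d ≈ 304 ly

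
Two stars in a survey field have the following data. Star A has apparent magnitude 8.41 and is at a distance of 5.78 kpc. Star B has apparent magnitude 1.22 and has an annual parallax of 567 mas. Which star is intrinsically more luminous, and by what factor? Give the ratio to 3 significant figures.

Star A is more luminous, by a factor of 14300.

Star A: d = 5.78 kpc = 5780 pc
Star A: M = m − 5 log₁₀ d + 5 = 8.41 − 5·3.7619 + 5 = -5.400
Star B: p = 567 mas = 0.567″ → d = 1/p = 1.764 pc
Star B: M = m − 5 log₁₀ d + 5 = 1.22 − 5·0.2464 + 5 = 4.988
ΔM = M_A − M_B = -5.400 − (4.988) = -10.388; smaller M is more luminous → Star A.
L ratio = 10^(0.4 |ΔM|) = 10^4.155 = 14290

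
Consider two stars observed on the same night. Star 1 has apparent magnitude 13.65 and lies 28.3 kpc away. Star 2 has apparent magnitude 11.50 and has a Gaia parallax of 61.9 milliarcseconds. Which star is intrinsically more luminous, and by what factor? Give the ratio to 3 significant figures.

Star 1: d = 28.3 kpc = 28300 pc
Star 1: M = m − 5 log₁₀ d + 5 = 13.65 − 5·4.4518 + 5 = -3.609
Star 2: p = 61.9 mas = 0.0619″ → d = 1/p = 16.16 pc
Star 2: M = m − 5 log₁₀ d + 5 = 11.50 − 5·1.2083 + 5 = 10.458
ΔM = M_1 − M_2 = -3.609 − (10.458) = -14.067; smaller M is more luminous → Star 1.
L ratio = 10^(0.4 |ΔM|) = 10^5.627 = 423600

Star 1 is more luminous, by a factor of 424000.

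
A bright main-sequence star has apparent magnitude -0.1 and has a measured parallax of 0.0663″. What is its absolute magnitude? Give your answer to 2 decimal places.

M ≈ -0.99

d = 1/p = 1/0.0663″ = 15.08 pc
5 log₁₀(d/10 pc) = 5 log₁₀(15.08) − 5 = 0.892
M = m − 5 log₁₀(d/10) = -0.1 − 0.892 = -0.992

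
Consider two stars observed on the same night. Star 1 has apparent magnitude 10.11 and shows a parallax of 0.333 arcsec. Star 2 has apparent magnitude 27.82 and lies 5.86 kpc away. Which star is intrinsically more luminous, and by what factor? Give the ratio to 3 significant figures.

Star 1 is more luminous, by a factor of 3.19.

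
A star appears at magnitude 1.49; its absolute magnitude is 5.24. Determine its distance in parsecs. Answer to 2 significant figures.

μ = m − M = -3.750
m − M = 5 log₁₀ d − 5
log₁₀ d = (m − M)/5 + 1 = 0.2500
d = 10^0.2500 = 1.778 pc

d ≈ 1.8 pc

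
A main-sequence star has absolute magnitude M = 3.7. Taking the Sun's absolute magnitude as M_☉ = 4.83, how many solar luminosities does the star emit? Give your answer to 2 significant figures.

L/L_☉ ≈ 2.8

M − M_☉ = 3.7 − 4.83 = -1.130
L/L_☉ = 10^(−0.4 (M − M_☉)) = 10^0.452 = 2.831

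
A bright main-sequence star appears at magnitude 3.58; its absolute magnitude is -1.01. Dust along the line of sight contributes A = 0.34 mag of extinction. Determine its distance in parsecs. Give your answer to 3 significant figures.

m − M = 5 log₁₀(d/10 pc) + A  ⇒  3.58 − (-1.01) − 0.34 = 5 log₁₀(d/10)
4.250 = 5 log₁₀(d/10)
log₁₀ d = (m − M − A)/5 + 1 = 1.8500
d = 10^1.8500 = 70.79 pc

d ≈ 70.8 pc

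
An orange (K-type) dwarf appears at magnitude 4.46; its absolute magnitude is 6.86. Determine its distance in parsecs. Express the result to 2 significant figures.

d ≈ 3.3 pc

μ = m − M = -2.400
m − M = 5 log₁₀ d − 5
log₁₀ d = (m − M)/5 + 1 = 0.5200
d = 10^0.5200 = 3.311 pc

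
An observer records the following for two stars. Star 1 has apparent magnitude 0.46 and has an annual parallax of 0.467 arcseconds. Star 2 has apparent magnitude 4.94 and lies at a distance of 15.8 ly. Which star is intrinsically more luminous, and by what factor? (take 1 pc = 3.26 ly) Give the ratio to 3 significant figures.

Star 1: d = 1/p = 1/0.467″ = 2.141 pc
Star 1: M = m − 5 log₁₀ d + 5 = 0.46 − 5·0.3307 + 5 = 3.807
Star 2: d = 15.8 ly / 3.26 = 4.847 pc
Star 2: M = m − 5 log₁₀ d + 5 = 4.94 − 5·0.6854 + 5 = 6.513
ΔM = M_1 − M_2 = 3.807 − (6.513) = -2.706; smaller M is more luminous → Star 1.
L ratio = 10^(0.4 |ΔM|) = 10^1.082 = 12.09

Star 1 is more luminous, by a factor of 12.1.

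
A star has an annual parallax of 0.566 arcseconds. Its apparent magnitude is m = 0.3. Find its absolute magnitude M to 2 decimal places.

M ≈ 4.06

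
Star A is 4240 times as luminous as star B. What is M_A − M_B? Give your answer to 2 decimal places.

M_A − M_B ≈ -9.07

Pogson: ΔM = −2.5 log₁₀(ratio) = −2.5 log₁₀(4240) = −2.5 × 3.6274 = -9.068
Star A is brighter, so it has the smaller magnitude: the difference is negative.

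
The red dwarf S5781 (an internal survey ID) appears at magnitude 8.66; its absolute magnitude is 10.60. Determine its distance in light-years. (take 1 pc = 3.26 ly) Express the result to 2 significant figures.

Distance modulus: m − M = 8.66 − (10.60) = -1.940
m − M = 5 log₁₀ d − 5
log₁₀ d = (m − M)/5 + 1 = 0.6120
d = 10^0.6120 = 4.093 pc
= 13.34 ly

d ≈ 13 ly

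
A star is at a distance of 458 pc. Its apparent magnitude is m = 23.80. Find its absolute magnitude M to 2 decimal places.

M ≈ 15.50

5 log₁₀(d/10 pc) = 5 log₁₀(458.0) − 5 = 8.304
M = m − 5 log₁₀(d/10) = 23.80 − 8.304 = 15.496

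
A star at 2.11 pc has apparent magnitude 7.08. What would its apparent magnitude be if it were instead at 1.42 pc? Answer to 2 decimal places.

Flux ∝ 1/d², so Δm = 5 log₁₀(d₂/d₁) = 5 log₁₀(1.42/2.11) = -0.860
m₂ = m₁ + Δm = 7.08 + (-0.860) = 6.220

m ≈ 6.22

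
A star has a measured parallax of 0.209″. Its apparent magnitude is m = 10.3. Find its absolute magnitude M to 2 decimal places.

d = 1/p = 1/0.209″ = 4.785 pc
5 log₁₀(d/10 pc) = 5 log₁₀(4.785) − 5 = -1.601
M = m − 5 log₁₀(d/10) = 10.3 + 1.601 = 11.901

M ≈ 11.90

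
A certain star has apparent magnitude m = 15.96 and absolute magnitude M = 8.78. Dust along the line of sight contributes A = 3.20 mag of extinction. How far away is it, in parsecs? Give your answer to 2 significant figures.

m − M = 5 log₁₀(d/10 pc) + A  ⇒  15.96 − (8.78) − 3.20 = 5 log₁₀(d/10)
3.980 = 5 log₁₀(d/10)
log₁₀ d = (m − M − A)/5 + 1 = 1.7960
d = 10^1.7960 = 62.52 pc

d ≈ 63 pc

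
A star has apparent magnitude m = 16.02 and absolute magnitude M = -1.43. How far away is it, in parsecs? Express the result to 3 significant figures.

d ≈ 30900 pc

μ = m − M = 17.450
m − M = 5 log₁₀ d − 5
log₁₀ d = (m − M)/5 + 1 = 4.4900
d = 10^4.4900 = 30900 pc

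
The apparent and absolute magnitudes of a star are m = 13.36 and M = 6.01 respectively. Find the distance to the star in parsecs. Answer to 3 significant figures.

Distance modulus: m − M = 13.36 − (6.01) = 7.350
m − M = 5 log₁₀ d − 5
log₁₀ d = (m − M)/5 + 1 = 2.4700
d = 10^2.4700 = 295.1 pc

d ≈ 295 pc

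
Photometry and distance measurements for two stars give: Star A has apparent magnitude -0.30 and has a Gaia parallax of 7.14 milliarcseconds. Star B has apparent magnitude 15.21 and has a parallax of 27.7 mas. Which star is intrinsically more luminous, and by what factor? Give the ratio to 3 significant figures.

Star A is more luminous, by a factor of 2.41×10^7.

Star A: p = 7.14 mas = 7.14×10^-3″ → d = 1/p = 140.1 pc
Star A: M = m − 5 log₁₀ d + 5 = -0.30 − 5·2.1463 + 5 = -6.032
Star B: p = 27.7 mas = 0.0277″ → d = 1/p = 36.10 pc
Star B: M = m − 5 log₁₀ d + 5 = 15.21 − 5·1.5575 + 5 = 12.422
ΔM = M_A − M_B = -6.032 − (12.422) = -18.454; smaller M is more luminous → Star A.
L ratio = 10^(0.4 |ΔM|) = 10^7.382 = 2.407×10^7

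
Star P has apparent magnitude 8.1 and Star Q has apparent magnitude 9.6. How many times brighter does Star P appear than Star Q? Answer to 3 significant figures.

Magnitude difference = -1.5
Flux ratio = 10^(−0.4 Δm) = 10^(−0.4 × -1.5) = 10^0.600 = 3.981

3.98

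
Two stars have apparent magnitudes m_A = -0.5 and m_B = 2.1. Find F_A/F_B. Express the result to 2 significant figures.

Magnitude difference = -2.6
Flux ratio = 10^(−0.4 Δm) = 10^(−0.4 × -2.6) = 10^1.040 = 10.96

F_A/F_B ≈ 11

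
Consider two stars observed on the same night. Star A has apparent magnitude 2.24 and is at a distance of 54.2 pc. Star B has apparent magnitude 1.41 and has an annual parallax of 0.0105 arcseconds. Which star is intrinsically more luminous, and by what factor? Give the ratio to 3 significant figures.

Star B is more luminous, by a factor of 6.63.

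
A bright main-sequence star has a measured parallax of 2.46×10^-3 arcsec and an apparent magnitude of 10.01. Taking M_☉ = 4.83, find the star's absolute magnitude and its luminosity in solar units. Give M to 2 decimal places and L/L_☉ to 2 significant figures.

d = 1/p = 1/2.46×10^-3″ = 406.5 pc
M = m − 5 log₁₀ d + 5 = 10.01 − 5·2.6091 + 5 = 1.965
M − M_☉ = 1.965 − 4.83 = -2.865
L/L_☉ = 10^(−0.4 × -2.865) = 14.00

M ≈ 1.96; L/L_☉ ≈ 14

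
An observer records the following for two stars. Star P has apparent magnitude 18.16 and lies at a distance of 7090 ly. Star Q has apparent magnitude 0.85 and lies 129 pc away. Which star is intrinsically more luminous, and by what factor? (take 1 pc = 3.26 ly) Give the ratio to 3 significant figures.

Star Q is more luminous, by a factor of 29500.

Star P: d = 7090 ly / 3.26 = 2175 pc
Star P: M = m − 5 log₁₀ d + 5 = 18.16 − 5·3.3374 + 5 = 6.473
Star Q: M = m − 5 log₁₀ d + 5 = 0.85 − 5·2.1106 + 5 = -4.703
ΔM = M_P − M_Q = 6.473 − (-4.703) = 11.176; smaller M is more luminous → Star Q.
L ratio = 10^(0.4 |ΔM|) = 10^4.470 = 29530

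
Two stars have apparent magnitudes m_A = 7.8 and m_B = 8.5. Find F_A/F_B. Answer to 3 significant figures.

Δm = 7.8 − (8.5) = -0.7
Flux ratio = 10^(−0.4 Δm) = 10^(−0.4 × -0.7) = 10^0.280 = 1.905

F_A/F_B ≈ 1.91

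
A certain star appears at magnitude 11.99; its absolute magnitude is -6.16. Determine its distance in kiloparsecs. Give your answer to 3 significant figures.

d ≈ 42.7 kpc

Distance modulus: m − M = 11.99 − (-6.16) = 18.150
m − M = 5 log₁₀ d − 5
log₁₀ d = (m − M)/5 + 1 = 4.6300
d = 10^4.6300 = 42660 pc
= 42.66 kpc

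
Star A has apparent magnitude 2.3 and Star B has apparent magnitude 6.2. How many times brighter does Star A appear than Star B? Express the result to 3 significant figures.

36.3

Δm = 2.3 − (6.2) = -3.9
Flux ratio = 10^(−0.4 Δm) = 10^(−0.4 × -3.9) = 10^1.560 = 36.31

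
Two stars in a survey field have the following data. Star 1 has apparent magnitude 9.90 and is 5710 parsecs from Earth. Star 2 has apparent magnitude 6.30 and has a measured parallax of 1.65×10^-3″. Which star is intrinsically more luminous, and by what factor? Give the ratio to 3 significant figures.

Star 1: M = m − 5 log₁₀ d + 5 = 9.90 − 5·3.7566 + 5 = -3.883
Star 2: d = 1/p = 1/1.65×10^-3″ = 606.1 pc
Star 2: M = m − 5 log₁₀ d + 5 = 6.30 − 5·2.7825 + 5 = -2.613
ΔM = M_1 − M_2 = -3.883 − (-2.613) = -1.271; smaller M is more luminous → Star 1.
L ratio = 10^(0.4 |ΔM|) = 10^0.508 = 3.223

Star 1 is more luminous, by a factor of 3.22.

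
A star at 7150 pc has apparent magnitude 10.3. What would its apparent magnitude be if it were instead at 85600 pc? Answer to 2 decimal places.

m ≈ 15.69

Flux ∝ 1/d², so Δm = 5 log₁₀(d₂/d₁) = 5 log₁₀(85600/7150) = 5.391
m₂ = m₁ + Δm = 10.3 + (5.391) = 15.691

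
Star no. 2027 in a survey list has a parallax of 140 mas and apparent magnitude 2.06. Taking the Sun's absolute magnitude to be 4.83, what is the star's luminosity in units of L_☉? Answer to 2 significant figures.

d = 1/p = 1000/140 mas = 7.143 pc
M = m − 5 log₁₀ d + 5 = 2.06 − 5·0.8539 + 5 = 2.791
M − M_☉ = 2.791 − 4.83 = -2.039
L/L_☉ = 10^(−0.4 × -2.039) = 6.543

L/L_☉ ≈ 6.5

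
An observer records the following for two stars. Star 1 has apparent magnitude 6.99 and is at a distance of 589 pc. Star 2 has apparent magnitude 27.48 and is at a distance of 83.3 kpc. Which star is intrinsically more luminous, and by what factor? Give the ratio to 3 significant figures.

Star 1 is more luminous, by a factor of 7850.

Star 1: M = m − 5 log₁₀ d + 5 = 6.99 − 5·2.7701 + 5 = -1.861
Star 2: d = 83.3 kpc = 83300 pc
Star 2: M = m − 5 log₁₀ d + 5 = 27.48 − 5·4.9206 + 5 = 7.877
ΔM = M_1 − M_2 = -1.861 − (7.877) = -9.737; smaller M is more luminous → Star 1.
L ratio = 10^(0.4 |ΔM|) = 10^3.895 = 7851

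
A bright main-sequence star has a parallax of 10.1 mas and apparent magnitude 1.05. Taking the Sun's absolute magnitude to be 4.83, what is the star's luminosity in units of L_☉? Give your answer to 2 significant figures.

L/L_☉ ≈ 3200

d = 1/p = 1000/10.1 mas = 99.01 pc
M = m − 5 log₁₀ d + 5 = 1.05 − 5·1.9957 + 5 = -3.928
M − M_☉ = -3.928 − 4.83 = -8.758
L/L_☉ = 10^(−0.4 × -8.758) = 3187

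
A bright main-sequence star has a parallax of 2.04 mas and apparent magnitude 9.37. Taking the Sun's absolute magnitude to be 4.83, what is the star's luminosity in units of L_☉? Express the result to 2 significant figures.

L/L_☉ ≈ 37

d = 1/p = 1000/2.04 mas = 490.2 pc
M = m − 5 log₁₀ d + 5 = 9.37 − 5·2.6904 + 5 = 0.918
M − M_☉ = 0.918 − 4.83 = -3.912
L/L_☉ = 10^(−0.4 × -3.912) = 36.71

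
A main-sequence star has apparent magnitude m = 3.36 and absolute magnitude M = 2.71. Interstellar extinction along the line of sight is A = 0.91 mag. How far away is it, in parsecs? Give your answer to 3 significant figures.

m − M = 5 log₁₀(d/10 pc) + A  ⇒  3.36 − (2.71) − 0.91 = 5 log₁₀(d/10)
-0.260 = 5 log₁₀(d/10)
log₁₀ d = (m − M − A)/5 + 1 = 0.9480
d = 10^0.9480 = 8.872 pc

d ≈ 8.87 pc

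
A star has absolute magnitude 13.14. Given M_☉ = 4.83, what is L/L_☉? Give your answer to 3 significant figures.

L/L_☉ ≈ 4.74×10^-4

M − M_☉ = 13.14 − 4.83 = 8.310
L/L_☉ = 10^(−0.4 (M − M_☉)) = 10^-3.324 = 4.742×10^-4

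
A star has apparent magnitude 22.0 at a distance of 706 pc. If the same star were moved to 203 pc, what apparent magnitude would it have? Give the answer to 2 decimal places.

Flux ∝ 1/d², so Δm = 5 log₁₀(d₂/d₁) = 5 log₁₀(203/706) = -2.707
m₂ = m₁ + Δm = 22.0 + (-2.707) = 19.293

m ≈ 19.29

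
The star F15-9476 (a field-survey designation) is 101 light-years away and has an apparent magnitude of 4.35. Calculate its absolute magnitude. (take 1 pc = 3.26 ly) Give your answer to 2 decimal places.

d = 101 ly / 3.26 = 30.98 pc
5 log₁₀(d/10 pc) = 5 log₁₀(30.98) − 5 = 2.456
M = m − 5 log₁₀(d/10) = 4.35 − 2.456 = 1.894

M ≈ 1.89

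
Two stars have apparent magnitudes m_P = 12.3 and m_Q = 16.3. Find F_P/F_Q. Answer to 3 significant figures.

F_P/F_Q ≈ 39.8

Δm = 12.3 − (16.3) = -4.0
Flux ratio = 10^(−0.4 Δm) = 10^(−0.4 × -4.0) = 10^1.600 = 39.81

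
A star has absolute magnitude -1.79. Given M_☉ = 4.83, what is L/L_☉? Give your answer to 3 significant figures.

M − M_☉ = -1.79 − 4.83 = -6.620
L/L_☉ = 10^(−0.4 (M − M_☉)) = 10^2.648 = 444.6

L/L_☉ ≈ 445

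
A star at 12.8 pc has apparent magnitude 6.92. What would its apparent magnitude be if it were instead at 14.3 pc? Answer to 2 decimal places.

Flux ∝ 1/d², so Δm = 5 log₁₀(d₂/d₁) = 5 log₁₀(14.3/12.8) = 0.241
m₂ = m₁ + Δm = 6.92 + (0.241) = 7.161

m ≈ 7.16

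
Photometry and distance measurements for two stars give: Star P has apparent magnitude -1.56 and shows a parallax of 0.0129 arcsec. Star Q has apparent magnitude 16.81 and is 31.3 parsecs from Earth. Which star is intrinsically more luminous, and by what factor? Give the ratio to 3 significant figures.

Star P is more luminous, by a factor of 1.37×10^8.

Star P: d = 1/p = 1/0.0129″ = 77.52 pc
Star P: M = m − 5 log₁₀ d + 5 = -1.56 − 5·1.8894 + 5 = -6.007
Star Q: M = m − 5 log₁₀ d + 5 = 16.81 − 5·1.4955 + 5 = 14.332
ΔM = M_P − M_Q = -6.007 − (14.332) = -20.339; smaller M is more luminous → Star P.
L ratio = 10^(0.4 |ΔM|) = 10^8.136 = 1.367×10^8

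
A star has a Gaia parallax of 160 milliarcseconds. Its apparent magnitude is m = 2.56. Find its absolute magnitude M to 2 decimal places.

M ≈ 3.58

p = 160 mas = 0.160″ → d = 1/p = 6.250 pc
5 log₁₀(d/10 pc) = 5 log₁₀(6.250) − 5 = -1.021
M = m − 5 log₁₀(d/10) = 2.56 + 1.021 = 3.581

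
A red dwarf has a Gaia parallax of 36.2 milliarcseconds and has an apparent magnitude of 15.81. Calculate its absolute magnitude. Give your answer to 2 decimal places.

p = 36.2 mas = 0.0362″ → d = 1/p = 27.62 pc
5 log₁₀(d/10 pc) = 5 log₁₀(27.62) − 5 = 2.206
M = m − 5 log₁₀(d/10) = 15.81 − 2.206 = 13.604

M ≈ 13.60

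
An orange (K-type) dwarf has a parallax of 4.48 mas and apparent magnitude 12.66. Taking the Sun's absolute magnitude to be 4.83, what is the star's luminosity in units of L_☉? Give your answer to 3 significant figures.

d = 1/p = 1000/4.48 mas = 223.2 pc
M = m − 5 log₁₀ d + 5 = 12.66 − 5·2.3487 + 5 = 5.916
M − M_☉ = 5.916 − 4.83 = 1.086
L/L_☉ = 10^(−0.4 × 1.086) = 0.3677

L/L_☉ ≈ 0.368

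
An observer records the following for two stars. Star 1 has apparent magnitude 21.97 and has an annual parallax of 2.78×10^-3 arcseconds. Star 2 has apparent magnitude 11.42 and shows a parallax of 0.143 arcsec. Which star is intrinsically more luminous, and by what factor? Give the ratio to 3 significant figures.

Star 2 is more luminous, by a factor of 6.27.

Star 1: d = 1/p = 1/2.78×10^-3″ = 359.7 pc
Star 1: M = m − 5 log₁₀ d + 5 = 21.97 − 5·2.5560 + 5 = 14.190
Star 2: d = 1/p = 1/0.143″ = 6.993 pc
Star 2: M = m − 5 log₁₀ d + 5 = 11.42 − 5·0.8447 + 5 = 12.197
ΔM = M_1 − M_2 = 14.190 − (12.197) = 1.994; smaller M is more luminous → Star 2.
L ratio = 10^(0.4 |ΔM|) = 10^0.797 = 6.272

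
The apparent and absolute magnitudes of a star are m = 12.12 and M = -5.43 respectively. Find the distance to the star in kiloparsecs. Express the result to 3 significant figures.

d ≈ 32.4 kpc

Distance modulus: m − M = 12.12 − (-5.43) = 17.550
m − M = 5 log₁₀ d − 5
log₁₀ d = (m − M)/5 + 1 = 4.5100
d = 10^4.5100 = 32360 pc
= 32.36 kpc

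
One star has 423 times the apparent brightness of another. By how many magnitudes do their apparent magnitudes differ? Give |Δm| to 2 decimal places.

|Δm| ≈ 6.57

Pogson: Δm = −2.5 log₁₀(ratio) = −2.5 log₁₀(423) = −2.5 × 2.6263 = -6.566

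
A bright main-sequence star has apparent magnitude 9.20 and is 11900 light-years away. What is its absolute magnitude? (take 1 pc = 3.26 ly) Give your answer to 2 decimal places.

M ≈ -3.61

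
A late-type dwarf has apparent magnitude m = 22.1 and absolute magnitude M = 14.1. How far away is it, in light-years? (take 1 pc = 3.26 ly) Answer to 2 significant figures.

d ≈ 1300 ly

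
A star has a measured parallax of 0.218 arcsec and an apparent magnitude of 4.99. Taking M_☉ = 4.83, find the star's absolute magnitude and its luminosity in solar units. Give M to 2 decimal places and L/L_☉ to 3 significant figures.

d = 1/p = 1/0.218″ = 4.587 pc
M = m − 5 log₁₀ d + 5 = 4.99 − 5·0.6615 + 5 = 6.682
M − M_☉ = 6.682 − 4.83 = 1.852
L/L_☉ = 10^(−0.4 × 1.852) = 0.1816

M ≈ 6.68; L/L_☉ ≈ 0.182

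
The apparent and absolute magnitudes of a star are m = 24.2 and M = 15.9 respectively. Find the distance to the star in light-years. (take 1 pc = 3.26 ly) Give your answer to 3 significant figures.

d ≈ 1490 ly

μ = m − M = 8.300
m − M = 5 log₁₀ d − 5
log₁₀ d = (m − M)/5 + 1 = 2.6600
d = 10^2.6600 = 457.1 pc
= 1490 ly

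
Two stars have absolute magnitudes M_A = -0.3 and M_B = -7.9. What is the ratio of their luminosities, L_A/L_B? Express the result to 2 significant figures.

L_A/L_B ≈ 9.1×10^-4

ΔM = M_A − M_B = 7.6
L_A/L_B = 10^(−0.4 ΔM) = 10^-3.040 = 9.120×10^-4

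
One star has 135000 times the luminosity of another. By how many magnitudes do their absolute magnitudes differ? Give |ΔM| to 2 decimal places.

|ΔM| ≈ 12.83

Pogson: ΔM = −2.5 log₁₀(ratio) = −2.5 log₁₀(135000) = −2.5 × 5.1303 = -12.826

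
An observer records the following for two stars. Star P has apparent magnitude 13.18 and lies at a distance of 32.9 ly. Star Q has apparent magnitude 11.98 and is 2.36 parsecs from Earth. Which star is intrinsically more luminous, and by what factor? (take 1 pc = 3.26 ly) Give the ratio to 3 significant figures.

Star P is more luminous, by a factor of 6.06.

Star P: d = 32.9 ly / 3.26 = 10.09 pc
Star P: M = m − 5 log₁₀ d + 5 = 13.18 − 5·1.0040 + 5 = 13.160
Star Q: M = m − 5 log₁₀ d + 5 = 11.98 − 5·0.3729 + 5 = 15.115
ΔM = M_P − M_Q = 13.160 − (15.115) = -1.955; smaller M is more luminous → Star P.
L ratio = 10^(0.4 |ΔM|) = 10^0.782 = 6.055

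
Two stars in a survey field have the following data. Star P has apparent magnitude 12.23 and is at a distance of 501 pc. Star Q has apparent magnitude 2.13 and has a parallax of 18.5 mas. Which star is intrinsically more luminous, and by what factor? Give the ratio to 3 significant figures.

Star Q is more luminous, by a factor of 128.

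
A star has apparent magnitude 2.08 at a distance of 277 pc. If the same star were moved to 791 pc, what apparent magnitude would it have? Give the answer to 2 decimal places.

Flux ∝ 1/d², so Δm = 5 log₁₀(d₂/d₁) = 5 log₁₀(791/277) = 2.278
m₂ = m₁ + Δm = 2.08 + (2.278) = 4.358

m ≈ 4.36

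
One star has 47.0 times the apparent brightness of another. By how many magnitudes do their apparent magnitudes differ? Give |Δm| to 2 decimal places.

|Δm| ≈ 4.18

Pogson: Δm = −2.5 log₁₀(ratio) = −2.5 log₁₀(47.0) = −2.5 × 1.6721 = -4.180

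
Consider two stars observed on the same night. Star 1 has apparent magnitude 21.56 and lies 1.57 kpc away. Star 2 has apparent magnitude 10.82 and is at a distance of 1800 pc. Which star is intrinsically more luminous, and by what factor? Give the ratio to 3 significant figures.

Star 2 is more luminous, by a factor of 26000.

Star 1: d = 1.57 kpc = 1570 pc
Star 1: M = m − 5 log₁₀ d + 5 = 21.56 − 5·3.1959 + 5 = 10.581
Star 2: M = m − 5 log₁₀ d + 5 = 10.82 − 5·3.2553 + 5 = -0.456
ΔM = M_1 − M_2 = 10.581 − (-0.456) = 11.037; smaller M is more luminous → Star 2.
L ratio = 10^(0.4 |ΔM|) = 10^4.415 = 25990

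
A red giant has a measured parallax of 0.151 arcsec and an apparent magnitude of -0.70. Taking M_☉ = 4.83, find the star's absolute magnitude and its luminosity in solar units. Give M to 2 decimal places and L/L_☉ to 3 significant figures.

M ≈ 0.19; L/L_☉ ≈ 71.5

d = 1/p = 1/0.151″ = 6.623 pc
M = m − 5 log₁₀ d + 5 = -0.70 − 5·0.8210 + 5 = 0.195
M − M_☉ = 0.195 − 4.83 = -4.635
L/L_☉ = 10^(−0.4 × -4.635) = 71.46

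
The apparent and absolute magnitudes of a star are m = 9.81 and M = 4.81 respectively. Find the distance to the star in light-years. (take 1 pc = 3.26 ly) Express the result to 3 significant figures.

μ = m − M = 5.000
m − M = 5 log₁₀ d − 5
log₁₀ d = (m − M)/5 + 1 = 2.0000
d = 10^2.0000 = 100.0 pc
= 326.0 ly

d ≈ 326 ly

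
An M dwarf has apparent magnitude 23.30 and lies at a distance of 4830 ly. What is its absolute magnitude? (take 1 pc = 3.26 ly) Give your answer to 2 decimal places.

M ≈ 12.45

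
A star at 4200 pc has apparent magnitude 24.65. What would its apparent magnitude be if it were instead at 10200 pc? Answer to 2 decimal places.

Flux ∝ 1/d², so Δm = 5 log₁₀(d₂/d₁) = 5 log₁₀(10200/4200) = 1.927
m₂ = m₁ + Δm = 24.65 + (1.927) = 26.577

m ≈ 26.58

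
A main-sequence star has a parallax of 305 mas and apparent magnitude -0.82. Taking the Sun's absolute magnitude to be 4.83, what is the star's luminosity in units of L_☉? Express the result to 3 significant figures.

d = 1/p = 1000/305 mas = 3.279 pc
M = m − 5 log₁₀ d + 5 = -0.82 − 5·0.5157 + 5 = 1.601
M − M_☉ = 1.601 − 4.83 = -3.229
L/L_☉ = 10^(−0.4 × -3.229) = 19.56

L/L_☉ ≈ 19.6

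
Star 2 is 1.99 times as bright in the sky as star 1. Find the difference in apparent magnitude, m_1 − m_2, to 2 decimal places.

Pogson: Δm = −2.5 log₁₀(ratio) = −2.5 log₁₀(1.99) = −2.5 × 0.2989 = -0.747
Star 2 is brighter so has the smaller magnitude: m_1 − m_2 is positive.

m_1 − m_2 ≈ 0.75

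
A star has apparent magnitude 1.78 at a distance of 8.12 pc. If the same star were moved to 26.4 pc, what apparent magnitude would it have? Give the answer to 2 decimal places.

m ≈ 4.34

Flux ∝ 1/d², so Δm = 5 log₁₀(d₂/d₁) = 5 log₁₀(26.4/8.12) = 2.560
m₂ = m₁ + Δm = 1.78 + (2.560) = 4.340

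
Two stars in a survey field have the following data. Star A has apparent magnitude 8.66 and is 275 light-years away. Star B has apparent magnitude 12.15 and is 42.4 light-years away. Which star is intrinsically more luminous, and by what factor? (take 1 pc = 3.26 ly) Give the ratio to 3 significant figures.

Star A is more luminous, by a factor of 1050.

Star A: d = 275 ly / 3.26 = 84.36 pc
Star A: M = m − 5 log₁₀ d + 5 = 8.66 − 5·1.9261 + 5 = 4.029
Star B: d = 42.4 ly / 3.26 = 13.01 pc
Star B: M = m − 5 log₁₀ d + 5 = 12.15 − 5·1.1141 + 5 = 11.579
ΔM = M_A − M_B = 4.029 − (11.579) = -7.550; smaller M is more luminous → Star A.
L ratio = 10^(0.4 |ΔM|) = 10^3.020 = 1047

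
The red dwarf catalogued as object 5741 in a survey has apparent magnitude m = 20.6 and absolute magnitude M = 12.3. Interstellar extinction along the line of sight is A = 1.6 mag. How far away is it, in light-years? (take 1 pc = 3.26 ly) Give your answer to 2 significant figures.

d ≈ 710 ly

m − M = 5 log₁₀(d/10 pc) + A  ⇒  20.6 − (12.3) − 1.6 = 5 log₁₀(d/10)
6.700 = 5 log₁₀(d/10)
log₁₀ d = (m − M − A)/5 + 1 = 2.3400
d = 10^2.3400 = 218.8 pc
= 713.2 ly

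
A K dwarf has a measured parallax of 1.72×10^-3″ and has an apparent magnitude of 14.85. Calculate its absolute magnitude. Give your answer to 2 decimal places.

M ≈ 6.03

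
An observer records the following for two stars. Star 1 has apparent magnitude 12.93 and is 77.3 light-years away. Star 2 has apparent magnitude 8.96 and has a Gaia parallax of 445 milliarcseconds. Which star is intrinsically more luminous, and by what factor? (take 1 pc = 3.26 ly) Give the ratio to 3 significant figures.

Star 1 is more luminous, by a factor of 2.88.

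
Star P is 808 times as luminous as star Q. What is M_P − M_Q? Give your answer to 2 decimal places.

M_P − M_Q ≈ -7.27

Pogson: ΔM = −2.5 log₁₀(ratio) = −2.5 log₁₀(808) = −2.5 × 2.9074 = -7.269
Star P is brighter, so it has the smaller magnitude: the difference is negative.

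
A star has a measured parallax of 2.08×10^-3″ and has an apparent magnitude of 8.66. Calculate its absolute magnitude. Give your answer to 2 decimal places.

d = 1/p = 1/2.08×10^-3″ = 480.8 pc
5 log₁₀(d/10 pc) = 5 log₁₀(480.8) − 5 = 8.410
M = m − 5 log₁₀(d/10) = 8.66 − 8.410 = 0.250

M ≈ 0.25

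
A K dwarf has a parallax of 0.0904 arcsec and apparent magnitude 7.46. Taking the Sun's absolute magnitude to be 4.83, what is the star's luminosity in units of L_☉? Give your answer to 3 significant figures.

L/L_☉ ≈ 0.109

d = 1/p = 1/0.0904″ = 11.06 pc
M = m − 5 log₁₀ d + 5 = 7.46 − 5·1.0438 + 5 = 7.241
M − M_☉ = 7.241 − 4.83 = 2.411
L/L_☉ = 10^(−0.4 × 2.411) = 0.1086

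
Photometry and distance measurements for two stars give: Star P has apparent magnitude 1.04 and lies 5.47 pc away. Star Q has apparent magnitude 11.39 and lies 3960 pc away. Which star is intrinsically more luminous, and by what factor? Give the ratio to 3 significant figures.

Star Q is more luminous, by a factor of 38.0.

Star P: M = m − 5 log₁₀ d + 5 = 1.04 − 5·0.7380 + 5 = 2.350
Star Q: M = m − 5 log₁₀ d + 5 = 11.39 − 5·3.5977 + 5 = -1.598
ΔM = M_P − M_Q = 2.350 − (-1.598) = 3.949; smaller M is more luminous → Star Q.
L ratio = 10^(0.4 |ΔM|) = 10^1.579 = 37.97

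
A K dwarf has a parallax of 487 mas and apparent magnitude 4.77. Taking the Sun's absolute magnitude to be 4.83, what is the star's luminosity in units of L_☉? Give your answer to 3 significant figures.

L/L_☉ ≈ 0.0446

d = 1/p = 1000/487 mas = 2.053 pc
M = m − 5 log₁₀ d + 5 = 4.77 − 5·0.3125 + 5 = 8.208
M − M_☉ = 8.208 − 4.83 = 3.378
L/L_☉ = 10^(−0.4 × 3.378) = 0.04456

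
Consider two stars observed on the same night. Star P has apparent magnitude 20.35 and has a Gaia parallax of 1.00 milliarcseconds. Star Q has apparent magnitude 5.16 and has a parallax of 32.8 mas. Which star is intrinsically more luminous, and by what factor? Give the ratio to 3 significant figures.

Star P: p = 1.00 mas = 1.00×10^-3″ → d = 1/p = 1000 pc
Star P: M = m − 5 log₁₀ d + 5 = 20.35 − 5·3.0000 + 5 = 10.350
Star Q: p = 32.8 mas = 0.0328″ → d = 1/p = 30.49 pc
Star Q: M = m − 5 log₁₀ d + 5 = 5.16 − 5·1.4841 + 5 = 2.739
ΔM = M_P − M_Q = 10.350 − (2.739) = 7.611; smaller M is more luminous → Star Q.
L ratio = 10^(0.4 |ΔM|) = 10^3.044 = 1107

Star Q is more luminous, by a factor of 1110.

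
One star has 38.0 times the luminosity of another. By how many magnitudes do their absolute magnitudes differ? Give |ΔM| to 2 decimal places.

|ΔM| ≈ 3.95

Pogson: ΔM = −2.5 log₁₀(ratio) = −2.5 log₁₀(38.0) = −2.5 × 1.5798 = -3.949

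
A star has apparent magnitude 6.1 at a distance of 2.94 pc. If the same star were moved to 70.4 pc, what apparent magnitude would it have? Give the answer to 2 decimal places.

Flux ∝ 1/d², so Δm = 5 log₁₀(d₂/d₁) = 5 log₁₀(70.4/2.94) = 6.896
m₂ = m₁ + Δm = 6.1 + (6.896) = 12.996

m ≈ 13.00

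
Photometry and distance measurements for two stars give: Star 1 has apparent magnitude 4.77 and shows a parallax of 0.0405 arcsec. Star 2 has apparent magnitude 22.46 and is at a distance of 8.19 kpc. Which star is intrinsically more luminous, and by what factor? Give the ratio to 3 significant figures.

Star 1 is more luminous, by a factor of 108.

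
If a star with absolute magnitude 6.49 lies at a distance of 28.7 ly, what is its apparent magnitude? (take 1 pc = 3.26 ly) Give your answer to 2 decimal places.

m ≈ 6.21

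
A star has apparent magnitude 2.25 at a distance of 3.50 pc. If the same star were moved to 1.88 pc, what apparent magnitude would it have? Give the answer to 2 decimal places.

m ≈ 0.90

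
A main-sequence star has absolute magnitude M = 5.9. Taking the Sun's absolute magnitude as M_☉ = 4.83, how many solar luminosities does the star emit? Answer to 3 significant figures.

L/L_☉ ≈ 0.373

M − M_☉ = 5.9 − 4.83 = 1.070
L/L_☉ = 10^(−0.4 (M − M_☉)) = 10^-0.428 = 0.3733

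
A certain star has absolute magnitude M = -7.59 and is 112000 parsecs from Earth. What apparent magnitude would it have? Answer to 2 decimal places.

m ≈ 12.66

m = M + 5 log₁₀ d − 5 = -7.59 + 5·5.0492 − 5 = 12.656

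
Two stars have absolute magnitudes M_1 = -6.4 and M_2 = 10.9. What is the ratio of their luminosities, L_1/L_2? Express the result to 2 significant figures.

L_1/L_2 ≈ 8.3×10^6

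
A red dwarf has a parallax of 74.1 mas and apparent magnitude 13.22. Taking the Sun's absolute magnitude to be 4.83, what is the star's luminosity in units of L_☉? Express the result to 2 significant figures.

d = 1/p = 1000/74.1 mas = 13.50 pc
M = m − 5 log₁₀ d + 5 = 13.22 − 5·1.1302 + 5 = 12.569
M − M_☉ = 12.569 − 4.83 = 7.739
L/L_☉ = 10^(−0.4 × 7.739) = 8.023×10^-4

L/L_☉ ≈ 8.0×10^-4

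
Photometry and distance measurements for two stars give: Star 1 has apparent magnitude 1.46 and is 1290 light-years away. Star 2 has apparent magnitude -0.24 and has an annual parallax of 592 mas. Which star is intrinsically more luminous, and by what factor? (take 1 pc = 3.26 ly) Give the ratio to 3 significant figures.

Star 1: d = 1290 ly / 3.26 = 395.7 pc
Star 1: M = m − 5 log₁₀ d + 5 = 1.46 − 5·2.5974 + 5 = -6.527
Star 2: p = 592 mas = 0.592″ → d = 1/p = 1.689 pc
Star 2: M = m − 5 log₁₀ d + 5 = -0.24 − 5·0.2277 + 5 = 3.622
ΔM = M_1 − M_2 = -6.527 − (3.622) = -10.148; smaller M is more luminous → Star 1.
L ratio = 10^(0.4 |ΔM|) = 10^4.059 = 11470

Star 1 is more luminous, by a factor of 11500.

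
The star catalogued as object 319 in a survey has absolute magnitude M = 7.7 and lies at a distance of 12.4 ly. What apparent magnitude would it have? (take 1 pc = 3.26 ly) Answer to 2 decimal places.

d = 12.4 ly / 3.26 = 3.804 pc
m = M + 5 log₁₀ d − 5 = 7.7 + 5·0.5802 − 5 = 5.601

m ≈ 5.60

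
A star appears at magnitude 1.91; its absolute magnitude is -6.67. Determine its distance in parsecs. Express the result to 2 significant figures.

μ = m − M = 8.580
m − M = 5 log₁₀ d − 5
log₁₀ d = (m − M)/5 + 1 = 2.7160
d = 10^2.7160 = 520.0 pc

d ≈ 520 pc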